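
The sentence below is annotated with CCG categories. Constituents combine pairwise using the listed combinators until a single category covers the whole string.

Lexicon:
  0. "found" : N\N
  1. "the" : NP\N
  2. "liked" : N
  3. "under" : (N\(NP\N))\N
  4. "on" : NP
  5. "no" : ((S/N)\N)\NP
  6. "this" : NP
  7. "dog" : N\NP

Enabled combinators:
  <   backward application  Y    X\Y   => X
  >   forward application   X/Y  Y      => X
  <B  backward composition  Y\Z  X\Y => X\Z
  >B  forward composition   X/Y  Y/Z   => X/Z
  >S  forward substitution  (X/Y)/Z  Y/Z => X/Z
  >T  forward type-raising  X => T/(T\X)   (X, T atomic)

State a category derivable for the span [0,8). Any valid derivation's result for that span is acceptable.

[0,8] S   >
  [0,6] S/N   <
    [0,4] N   <
      [0,2] NP\N   <B
        [0,1] "found" : N\N
        [1,2] "the" : NP\N
      [2,4] N\(NP\N)   <
        [2,3] "liked" : N
        [3,4] "under" : (N\(NP\N))\N
    [4,6] (S/N)\N   <
      [4,5] "on" : NP
      [5,6] "no" : ((S/N)\N)\NP
  [6,8] N   <
    [6,7] "this" : NP
    [7,8] "dog" : N\NP

S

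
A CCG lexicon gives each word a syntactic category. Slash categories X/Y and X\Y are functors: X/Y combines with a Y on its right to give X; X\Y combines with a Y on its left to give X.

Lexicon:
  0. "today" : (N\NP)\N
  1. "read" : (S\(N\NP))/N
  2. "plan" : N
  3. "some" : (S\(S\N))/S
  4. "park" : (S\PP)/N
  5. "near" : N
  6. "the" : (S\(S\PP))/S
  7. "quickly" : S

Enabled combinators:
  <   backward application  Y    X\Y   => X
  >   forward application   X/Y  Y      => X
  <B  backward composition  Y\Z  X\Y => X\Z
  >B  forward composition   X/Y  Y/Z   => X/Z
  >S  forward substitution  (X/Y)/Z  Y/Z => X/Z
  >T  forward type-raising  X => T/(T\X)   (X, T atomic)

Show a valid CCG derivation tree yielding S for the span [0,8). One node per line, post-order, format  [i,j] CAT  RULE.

[0,8] S   <
  [0,3] S\N   <B
    [0,1] "today" : (N\NP)\N
    [1,3] S\(N\NP)   >
      [1,2] "read" : (S\(N\NP))/N
      [2,3] "plan" : N
  [3,8] S\(S\N)   >
    [3,4] "some" : (S\(S\N))/S
    [4,8] S   <
      [4,6] S\PP   >
        [4,5] "park" : (S\PP)/N
        [5,6] "near" : N
      [6,8] S\(S\PP)   >
        [6,7] "the" : (S\(S\PP))/S
        [7,8] "quickly" : S

[0,1] (N\NP)\N  lex  "today"
[1,2] (S\(N\NP))/N  lex  "read"
[2,3] N  lex  "plan"
[1,3] S\(N\NP)  >  k=2
[0,3] S\N  <B  k=1
[3,4] (S\(S\N))/S  lex  "some"
[4,5] (S\PP)/N  lex  "park"
[5,6] N  lex  "near"
[4,6] S\PP  >  k=5
[6,7] (S\(S\PP))/S  lex  "the"
[7,8] S  lex  "quickly"
[6,8] S\(S\PP)  >  k=7
[4,8] S  <  k=6
[3,8] S\(S\N)  >  k=4
[0,8] S  <  k=3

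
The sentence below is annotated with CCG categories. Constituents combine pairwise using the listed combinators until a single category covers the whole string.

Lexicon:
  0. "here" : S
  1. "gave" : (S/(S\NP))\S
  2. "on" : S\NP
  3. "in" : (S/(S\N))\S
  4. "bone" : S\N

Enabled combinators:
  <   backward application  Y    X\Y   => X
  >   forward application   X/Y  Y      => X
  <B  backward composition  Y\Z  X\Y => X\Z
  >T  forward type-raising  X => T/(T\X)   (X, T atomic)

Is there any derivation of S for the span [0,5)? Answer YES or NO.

[0,5] S   >
  [0,4] S/(S\N)   <
    [0,3] S   >
      [0,2] S/(S\NP)   <
        [0,1] "here" : S
        [1,2] "gave" : (S/(S\NP))\S
      [2,3] "on" : S\NP
    [3,4] "in" : (S/(S\N))\S
  [4,5] "bone" : S\N

YES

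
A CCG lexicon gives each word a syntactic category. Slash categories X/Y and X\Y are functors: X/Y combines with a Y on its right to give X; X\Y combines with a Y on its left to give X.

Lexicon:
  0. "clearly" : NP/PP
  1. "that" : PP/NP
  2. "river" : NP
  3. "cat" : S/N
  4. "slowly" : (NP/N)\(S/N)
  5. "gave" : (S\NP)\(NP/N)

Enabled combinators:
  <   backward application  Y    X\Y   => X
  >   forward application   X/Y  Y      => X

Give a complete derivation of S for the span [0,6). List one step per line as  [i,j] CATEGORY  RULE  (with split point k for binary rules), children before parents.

[0,1] NP/PP  lex  "clearly"
[1,2] PP/NP  lex  "that"
[2,3] NP  lex  "river"
[1,3] PP  >  k=2
[0,3] NP  >  k=1
[3,4] S/N  lex  "cat"
[4,5] (NP/N)\(S/N)  lex  "slowly"
[3,5] NP/N  <  k=4
[5,6] (S\NP)\(NP/N)  lex  "gave"
[3,6] S\NP  <  k=5
[0,6] S  <  k=3

[0,6] S   <
  [0,3] NP   >
    [0,1] "clearly" : NP/PP
    [1,3] PP   >
      [1,2] "that" : PP/NP
      [2,3] "river" : NP
  [3,6] S\NP   <
    [3,5] NP/N   <
      [3,4] "cat" : S/N
      [4,5] "slowly" : (NP/N)\(S/N)
    [5,6] "gave" : (S\NP)\(NP/N)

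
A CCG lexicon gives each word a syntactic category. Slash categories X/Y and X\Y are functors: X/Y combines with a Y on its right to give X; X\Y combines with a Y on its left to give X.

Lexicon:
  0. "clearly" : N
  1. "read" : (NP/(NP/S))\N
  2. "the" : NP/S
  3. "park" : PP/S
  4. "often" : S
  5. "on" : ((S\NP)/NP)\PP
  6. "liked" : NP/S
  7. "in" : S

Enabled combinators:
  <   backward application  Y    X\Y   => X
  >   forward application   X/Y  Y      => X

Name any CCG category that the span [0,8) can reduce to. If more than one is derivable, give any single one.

[0,8] S   <
  [0,3] NP   >
    [0,2] NP/(NP/S)   <
      [0,1] "clearly" : N
      [1,2] "read" : (NP/(NP/S))\N
    [2,3] "the" : NP/S
  [3,8] S\NP   >
    [3,6] (S\NP)/NP   <
      [3,5] PP   >
        [3,4] "park" : PP/S
        [4,5] "often" : S
      [5,6] "on" : ((S\NP)/NP)\PP
    [6,8] NP   >
      [6,7] "liked" : NP/S
      [7,8] "in" : S

S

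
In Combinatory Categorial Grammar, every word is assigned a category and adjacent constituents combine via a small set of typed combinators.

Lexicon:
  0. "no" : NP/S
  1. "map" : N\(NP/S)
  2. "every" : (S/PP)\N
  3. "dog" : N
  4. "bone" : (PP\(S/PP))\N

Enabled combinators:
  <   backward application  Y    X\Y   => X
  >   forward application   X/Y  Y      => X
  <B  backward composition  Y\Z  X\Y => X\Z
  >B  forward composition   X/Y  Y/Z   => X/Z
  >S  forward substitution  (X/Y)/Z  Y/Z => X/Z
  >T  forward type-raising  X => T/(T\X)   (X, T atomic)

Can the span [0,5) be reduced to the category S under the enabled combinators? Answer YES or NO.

NO

NP/S N\(NP/S) (S/PP)\N N (PP\(S/PP))\N
CKY chart[0,5] = {N/(N\PP), NP/(NP\PP), PP, PP/(PP\PP), S/(S\PP)}; S ∉ chart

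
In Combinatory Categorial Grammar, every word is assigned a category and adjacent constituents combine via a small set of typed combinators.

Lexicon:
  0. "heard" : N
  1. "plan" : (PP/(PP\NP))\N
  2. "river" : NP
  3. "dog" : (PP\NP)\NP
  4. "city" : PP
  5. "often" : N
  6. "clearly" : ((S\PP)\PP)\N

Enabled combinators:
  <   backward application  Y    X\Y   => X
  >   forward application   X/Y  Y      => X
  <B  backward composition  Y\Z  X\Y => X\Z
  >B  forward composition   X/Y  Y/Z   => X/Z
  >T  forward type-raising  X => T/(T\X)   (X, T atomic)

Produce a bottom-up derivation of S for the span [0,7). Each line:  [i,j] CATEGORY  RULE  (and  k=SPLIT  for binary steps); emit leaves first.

[0,7] S   <
  [0,4] PP   >
    [0,2] PP/(PP\NP)   <
      [0,1] "heard" : N
      [1,2] "plan" : (PP/(PP\NP))\N
    [2,4] PP\NP   <
      [2,3] "river" : NP
      [3,4] "dog" : (PP\NP)\NP
  [4,7] S\PP   <
    [4,5] "city" : PP
    [5,7] (S\PP)\PP   <
      [5,6] "often" : N
      [6,7] "clearly" : ((S\PP)\PP)\N

[0,1] N  lex  "heard"
[1,2] (PP/(PP\NP))\N  lex  "plan"
[0,2] PP/(PP\NP)  <  k=1
[2,3] NP  lex  "river"
[3,4] (PP\NP)\NP  lex  "dog"
[2,4] PP\NP  <  k=3
[0,4] PP  >  k=2
[4,5] PP  lex  "city"
[5,6] N  lex  "often"
[6,7] ((S\PP)\PP)\N  lex  "clearly"
[5,7] (S\PP)\PP  <  k=6
[4,7] S\PP  <  k=5
[0,7] S  <  k=4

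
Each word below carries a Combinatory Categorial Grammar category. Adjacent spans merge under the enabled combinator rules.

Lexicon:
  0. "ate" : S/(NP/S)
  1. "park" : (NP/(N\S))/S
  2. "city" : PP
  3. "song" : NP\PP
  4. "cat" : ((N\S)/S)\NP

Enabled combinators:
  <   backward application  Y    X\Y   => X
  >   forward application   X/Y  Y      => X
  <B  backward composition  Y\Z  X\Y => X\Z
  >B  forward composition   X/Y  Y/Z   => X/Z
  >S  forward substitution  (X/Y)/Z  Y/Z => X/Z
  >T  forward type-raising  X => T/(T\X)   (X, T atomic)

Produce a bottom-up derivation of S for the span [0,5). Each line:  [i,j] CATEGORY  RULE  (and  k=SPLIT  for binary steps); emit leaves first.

[0,5] S   >
  [0,1] "ate" : S/(NP/S)
  [1,5] NP/S   >S
    [1,2] "park" : (NP/(N\S))/S
    [2,5] (N\S)/S   <
      [2,4] NP   >
        [2,3] NP/(NP\PP)   >T
          [2,3] "city" : PP
        [3,4] "song" : NP\PP
      [4,5] "cat" : ((N\S)/S)\NP

[0,1] S/(NP/S)  lex  "ate"
[1,2] (NP/(N\S))/S  lex  "park"
[2,3] PP  lex  "city"
[2,3] NP/(NP\PP)  >T
[3,4] NP\PP  lex  "song"
[2,4] NP  >  k=3
[4,5] ((N\S)/S)\NP  lex  "cat"
[2,5] (N\S)/S  <  k=4
[1,5] NP/S  >S  k=2
[0,5] S  >  k=1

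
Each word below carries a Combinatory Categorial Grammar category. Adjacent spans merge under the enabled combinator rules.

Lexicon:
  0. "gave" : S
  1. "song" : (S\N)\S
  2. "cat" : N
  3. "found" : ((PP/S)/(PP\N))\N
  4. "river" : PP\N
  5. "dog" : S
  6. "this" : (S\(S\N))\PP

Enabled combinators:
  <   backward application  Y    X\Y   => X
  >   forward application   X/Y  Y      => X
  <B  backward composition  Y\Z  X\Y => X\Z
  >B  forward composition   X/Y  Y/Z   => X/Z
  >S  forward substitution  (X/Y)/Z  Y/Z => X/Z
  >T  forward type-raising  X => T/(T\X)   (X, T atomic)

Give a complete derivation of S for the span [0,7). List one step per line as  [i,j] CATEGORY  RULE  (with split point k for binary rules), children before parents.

[0,1] S  lex  "gave"
[1,2] (S\N)\S  lex  "song"
[0,2] S\N  <  k=1
[2,3] N  lex  "cat"
[3,4] ((PP/S)/(PP\N))\N  lex  "found"
[2,4] (PP/S)/(PP\N)  <  k=3
[4,5] PP\N  lex  "river"
[2,5] PP/S  >  k=4
[5,6] S  lex  "dog"
[2,6] PP  >  k=5
[6,7] (S\(S\N))\PP  lex  "this"
[2,7] S\(S\N)  <  k=6
[0,7] S  <  k=2

[0,7] S   <
  [0,2] S\N   <
    [0,1] "gave" : S
    [1,2] "song" : (S\N)\S
  [2,7] S\(S\N)   <
    [2,6] PP   >
      [2,5] PP/S   >
        [2,4] (PP/S)/(PP\N)   <
          [2,3] "cat" : N
          [3,4] "found" : ((PP/S)/(PP\N))\N
        [4,5] "river" : PP\N
      [5,6] "dog" : S
    [6,7] "this" : (S\(S\N))\PP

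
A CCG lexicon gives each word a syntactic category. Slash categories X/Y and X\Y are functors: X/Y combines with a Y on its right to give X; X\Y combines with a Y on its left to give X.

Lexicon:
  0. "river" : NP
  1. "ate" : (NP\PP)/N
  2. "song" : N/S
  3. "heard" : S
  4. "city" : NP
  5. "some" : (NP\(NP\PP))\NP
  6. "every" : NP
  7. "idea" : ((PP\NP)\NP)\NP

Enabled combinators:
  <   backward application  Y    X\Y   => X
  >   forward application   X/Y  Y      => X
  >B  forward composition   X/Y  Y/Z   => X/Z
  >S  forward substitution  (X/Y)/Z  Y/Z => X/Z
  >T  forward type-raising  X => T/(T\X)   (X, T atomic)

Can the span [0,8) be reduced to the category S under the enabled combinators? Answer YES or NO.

NO

NP (NP\PP)/N N/S S NP (NP\(NP\PP))\NP NP ((PP\NP)\NP)\NP
CKY chart[0,8] = {N/(N\PP), NP/(NP\PP), PP, PP/(PP\PP), S/(S\PP)}; S ∉ chart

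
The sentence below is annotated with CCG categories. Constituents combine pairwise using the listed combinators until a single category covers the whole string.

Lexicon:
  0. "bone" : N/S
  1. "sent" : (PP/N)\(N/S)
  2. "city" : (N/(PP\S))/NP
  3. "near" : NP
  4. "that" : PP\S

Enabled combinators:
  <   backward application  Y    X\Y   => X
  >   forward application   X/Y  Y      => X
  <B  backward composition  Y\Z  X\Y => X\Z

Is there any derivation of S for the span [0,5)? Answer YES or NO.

N/S (PP/N)\(N/S) (N/(PP\S))/NP NP PP\S
CKY chart[0,5] = {PP}; S ∉ chart

NO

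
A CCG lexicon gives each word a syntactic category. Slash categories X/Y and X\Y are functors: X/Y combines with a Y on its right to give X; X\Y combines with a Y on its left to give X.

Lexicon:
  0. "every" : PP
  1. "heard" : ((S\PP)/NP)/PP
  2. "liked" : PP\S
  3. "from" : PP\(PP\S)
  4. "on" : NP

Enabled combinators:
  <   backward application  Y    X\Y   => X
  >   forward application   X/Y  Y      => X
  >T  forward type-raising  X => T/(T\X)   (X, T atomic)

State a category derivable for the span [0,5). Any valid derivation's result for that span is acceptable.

[0,5] S   >
  [0,1] S/(S\PP)   >T
    [0,1] "every" : PP
  [1,5] S\PP   >
    [1,4] (S\PP)/NP   >
      [1,2] "heard" : ((S\PP)/NP)/PP
      [2,4] PP   <
        [2,3] "liked" : PP\S
        [3,4] "from" : PP\(PP\S)
    [4,5] "on" : NP

S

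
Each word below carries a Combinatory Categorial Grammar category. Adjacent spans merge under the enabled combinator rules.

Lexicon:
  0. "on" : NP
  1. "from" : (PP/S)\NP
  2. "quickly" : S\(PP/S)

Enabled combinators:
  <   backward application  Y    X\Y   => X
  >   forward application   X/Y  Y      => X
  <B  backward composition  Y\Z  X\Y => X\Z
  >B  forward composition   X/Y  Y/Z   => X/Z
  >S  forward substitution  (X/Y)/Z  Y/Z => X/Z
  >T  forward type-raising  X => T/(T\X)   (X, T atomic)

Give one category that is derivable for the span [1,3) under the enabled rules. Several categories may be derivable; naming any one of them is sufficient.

[0,3] S   >
  [0,1] S/(S\NP)   >T
    [0,1] "on" : NP
  [1,3] S\NP   <B
    [1,2] "from" : (PP/S)\NP
    [2,3] "quickly" : S\(PP/S)

S\NP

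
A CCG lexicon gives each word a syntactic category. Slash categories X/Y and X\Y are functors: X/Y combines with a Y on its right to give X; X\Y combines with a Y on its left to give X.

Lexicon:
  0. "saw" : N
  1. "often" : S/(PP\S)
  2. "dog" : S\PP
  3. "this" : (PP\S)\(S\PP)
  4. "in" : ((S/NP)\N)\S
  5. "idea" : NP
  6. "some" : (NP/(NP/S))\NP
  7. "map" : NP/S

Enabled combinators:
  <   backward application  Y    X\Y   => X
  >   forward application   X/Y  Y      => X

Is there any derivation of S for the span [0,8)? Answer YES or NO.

[0,8] S   >
  [0,5] S/NP   <
    [0,1] "saw" : N
    [1,5] (S/NP)\N   <
      [1,4] S   >
        [1,2] "often" : S/(PP\S)
        [2,4] PP\S   <
          [2,3] "dog" : S\PP
          [3,4] "this" : (PP\S)\(S\PP)
      [4,5] "in" : ((S/NP)\N)\S
  [5,8] NP   >
    [5,7] NP/(NP/S)   <
      [5,6] "idea" : NP
      [6,7] "some" : (NP/(NP/S))\NP
    [7,8] "map" : NP/S

YES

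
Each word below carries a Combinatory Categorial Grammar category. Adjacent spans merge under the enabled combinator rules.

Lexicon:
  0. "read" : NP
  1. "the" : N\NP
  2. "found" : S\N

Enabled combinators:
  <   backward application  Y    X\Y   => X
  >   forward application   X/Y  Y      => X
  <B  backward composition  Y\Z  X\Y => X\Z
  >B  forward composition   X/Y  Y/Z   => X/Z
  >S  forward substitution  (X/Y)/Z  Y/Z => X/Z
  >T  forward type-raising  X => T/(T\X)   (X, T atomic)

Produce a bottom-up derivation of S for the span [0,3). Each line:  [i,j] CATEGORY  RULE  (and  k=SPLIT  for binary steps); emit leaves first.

[0,1] NP  lex  "read"
[1,2] N\NP  lex  "the"
[2,3] S\N  lex  "found"
[1,3] S\NP  <B  k=2
[0,3] S  <  k=1

[0,3] S   <
  [0,1] "read" : NP
  [1,3] S\NP   <B
    [1,2] "the" : N\NP
    [2,3] "found" : S\N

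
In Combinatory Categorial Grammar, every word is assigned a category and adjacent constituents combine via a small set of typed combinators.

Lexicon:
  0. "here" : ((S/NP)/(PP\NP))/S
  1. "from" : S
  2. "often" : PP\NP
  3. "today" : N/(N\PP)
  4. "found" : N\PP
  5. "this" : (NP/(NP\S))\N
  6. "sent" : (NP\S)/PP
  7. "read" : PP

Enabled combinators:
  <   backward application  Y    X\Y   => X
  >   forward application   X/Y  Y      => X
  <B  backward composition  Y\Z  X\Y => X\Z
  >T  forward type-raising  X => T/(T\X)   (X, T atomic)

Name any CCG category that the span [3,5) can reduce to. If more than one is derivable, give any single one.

[0,8] S   >
  [0,3] S/NP   >
    [0,2] (S/NP)/(PP\NP)   >
      [0,1] "here" : ((S/NP)/(PP\NP))/S
      [1,2] "from" : S
    [2,3] "often" : PP\NP
  [3,8] NP   >
    [3,6] NP/(NP\S)   <
      [3,5] N   >
        [3,4] "today" : N/(N\PP)
        [4,5] "found" : N\PP
      [5,6] "this" : (NP/(NP\S))\N
    [6,8] NP\S   >
      [6,7] "sent" : (NP\S)/PP
      [7,8] "read" : PP

N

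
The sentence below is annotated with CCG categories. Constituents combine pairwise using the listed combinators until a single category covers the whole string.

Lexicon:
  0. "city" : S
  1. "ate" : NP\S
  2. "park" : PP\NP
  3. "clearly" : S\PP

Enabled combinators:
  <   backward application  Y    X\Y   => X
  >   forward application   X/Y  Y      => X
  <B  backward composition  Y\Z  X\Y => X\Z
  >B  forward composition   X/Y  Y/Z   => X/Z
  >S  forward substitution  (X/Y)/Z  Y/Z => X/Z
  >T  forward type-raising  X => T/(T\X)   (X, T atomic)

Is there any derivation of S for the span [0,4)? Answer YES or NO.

[0,4] S   <
  [0,3] PP   >
    [0,1] PP/(PP\S)   >T
      [0,1] "city" : S
    [1,3] PP\S   <B
      [1,2] "ate" : NP\S
      [2,3] "park" : PP\NP
  [3,4] "clearly" : S\PP

YES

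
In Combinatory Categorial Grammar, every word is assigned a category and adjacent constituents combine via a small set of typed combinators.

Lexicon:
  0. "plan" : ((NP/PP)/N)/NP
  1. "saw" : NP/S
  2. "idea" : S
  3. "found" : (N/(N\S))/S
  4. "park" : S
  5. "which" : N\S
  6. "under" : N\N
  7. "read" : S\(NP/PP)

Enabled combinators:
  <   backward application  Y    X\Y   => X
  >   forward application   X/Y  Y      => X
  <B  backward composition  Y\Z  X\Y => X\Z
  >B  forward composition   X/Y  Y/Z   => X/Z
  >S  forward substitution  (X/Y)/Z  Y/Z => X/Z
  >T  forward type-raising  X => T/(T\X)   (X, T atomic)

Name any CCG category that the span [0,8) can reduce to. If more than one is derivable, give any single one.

[0,8] S   <
  [0,7] NP/PP   >
    [0,3] (NP/PP)/N   >
      [0,1] "plan" : ((NP/PP)/N)/NP
      [1,3] NP   >
        [1,2] "saw" : NP/S
        [2,3] "idea" : S
    [3,7] N   >
      [3,5] N/(N\S)   >
        [3,4] "found" : (N/(N\S))/S
        [4,5] "park" : S
      [5,7] N\S   <B
        [5,6] "which" : N\S
        [6,7] "under" : N\N
  [7,8] "read" : S\(NP/PP)

S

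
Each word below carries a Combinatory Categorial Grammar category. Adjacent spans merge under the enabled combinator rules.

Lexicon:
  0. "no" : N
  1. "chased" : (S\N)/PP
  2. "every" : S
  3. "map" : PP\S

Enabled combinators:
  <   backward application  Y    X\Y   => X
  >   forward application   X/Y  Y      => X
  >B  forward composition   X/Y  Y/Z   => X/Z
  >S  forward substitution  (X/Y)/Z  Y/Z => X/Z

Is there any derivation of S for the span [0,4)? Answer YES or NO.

YES

[0,4] S   <
  [0,1] "no" : N
  [1,4] S\N   >
    [1,2] "chased" : (S\N)/PP
    [2,4] PP   <
      [2,3] "every" : S
      [3,4] "map" : PP\S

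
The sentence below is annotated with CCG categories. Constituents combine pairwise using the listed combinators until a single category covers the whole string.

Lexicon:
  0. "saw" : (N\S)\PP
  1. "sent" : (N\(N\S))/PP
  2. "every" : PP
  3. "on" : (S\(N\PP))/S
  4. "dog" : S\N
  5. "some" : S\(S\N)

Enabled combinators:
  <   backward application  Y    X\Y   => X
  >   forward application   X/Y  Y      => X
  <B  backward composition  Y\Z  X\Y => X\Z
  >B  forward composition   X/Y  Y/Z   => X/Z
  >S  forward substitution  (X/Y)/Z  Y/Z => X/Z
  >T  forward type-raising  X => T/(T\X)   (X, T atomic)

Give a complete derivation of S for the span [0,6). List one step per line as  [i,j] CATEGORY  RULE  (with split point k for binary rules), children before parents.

[0,1] (N\S)\PP  lex  "saw"
[1,2] (N\(N\S))/PP  lex  "sent"
[2,3] PP  lex  "every"
[1,3] N\(N\S)  >  k=2
[0,3] N\PP  <B  k=1
[3,4] (S\(N\PP))/S  lex  "on"
[4,5] S\N  lex  "dog"
[5,6] S\(S\N)  lex  "some"
[4,6] S  <  k=5
[3,6] S\(N\PP)  >  k=4
[0,6] S  <  k=3

[0,6] S   <
  [0,3] N\PP   <B
    [0,1] "saw" : (N\S)\PP
    [1,3] N\(N\S)   >
      [1,2] "sent" : (N\(N\S))/PP
      [2,3] "every" : PP
  [3,6] S\(N\PP)   >
    [3,4] "on" : (S\(N\PP))/S
    [4,6] S   <
      [4,5] "dog" : S\N
      [5,6] "some" : S\(S\N)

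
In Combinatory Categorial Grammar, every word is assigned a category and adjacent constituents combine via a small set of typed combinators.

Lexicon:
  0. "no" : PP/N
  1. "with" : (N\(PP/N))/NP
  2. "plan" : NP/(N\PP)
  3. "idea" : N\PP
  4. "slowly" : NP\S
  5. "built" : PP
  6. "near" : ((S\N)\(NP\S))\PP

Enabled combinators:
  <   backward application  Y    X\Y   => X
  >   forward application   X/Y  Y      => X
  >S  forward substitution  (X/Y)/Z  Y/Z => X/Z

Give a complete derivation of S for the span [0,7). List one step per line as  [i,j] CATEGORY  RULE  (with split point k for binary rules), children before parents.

[0,1] PP/N  lex  "no"
[1,2] (N\(PP/N))/NP  lex  "with"
[2,3] NP/(N\PP)  lex  "plan"
[3,4] N\PP  lex  "idea"
[2,4] NP  >  k=3
[1,4] N\(PP/N)  >  k=2
[0,4] N  <  k=1
[4,5] NP\S  lex  "slowly"
[5,6] PP  lex  "built"
[6,7] ((S\N)\(NP\S))\PP  lex  "near"
[5,7] (S\N)\(NP\S)  <  k=6
[4,7] S\N  <  k=5
[0,7] S  <  k=4

[0,7] S   <
  [0,4] N   <
    [0,1] "no" : PP/N
    [1,4] N\(PP/N)   >
      [1,2] "with" : (N\(PP/N))/NP
      [2,4] NP   >
        [2,3] "plan" : NP/(N\PP)
        [3,4] "idea" : N\PP
  [4,7] S\N   <
    [4,5] "slowly" : NP\S
    [5,7] (S\N)\(NP\S)   <
      [5,6] "built" : PP
      [6,7] "near" : ((S\N)\(NP\S))\PP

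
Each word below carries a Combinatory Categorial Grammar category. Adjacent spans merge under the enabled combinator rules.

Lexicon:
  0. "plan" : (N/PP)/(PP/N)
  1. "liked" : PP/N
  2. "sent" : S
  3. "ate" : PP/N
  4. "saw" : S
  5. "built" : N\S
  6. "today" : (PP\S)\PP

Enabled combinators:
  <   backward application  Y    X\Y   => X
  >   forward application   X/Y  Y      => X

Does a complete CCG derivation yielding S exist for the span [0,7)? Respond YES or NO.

NO

(N/PP)/(PP/N) PP/N S PP/N S N\S (PP\S)\PP
CKY chart[0,7] = {N}; S ∉ chart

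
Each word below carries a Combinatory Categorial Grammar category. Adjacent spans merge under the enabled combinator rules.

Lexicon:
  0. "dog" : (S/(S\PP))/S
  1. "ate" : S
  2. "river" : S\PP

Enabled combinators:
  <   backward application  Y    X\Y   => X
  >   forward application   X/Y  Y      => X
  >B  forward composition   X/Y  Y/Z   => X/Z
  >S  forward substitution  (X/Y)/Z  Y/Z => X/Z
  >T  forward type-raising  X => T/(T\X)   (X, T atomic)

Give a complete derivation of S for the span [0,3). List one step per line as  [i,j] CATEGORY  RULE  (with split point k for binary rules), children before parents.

[0,1] (S/(S\PP))/S  lex  "dog"
[1,2] S  lex  "ate"
[0,2] S/(S\PP)  >  k=1
[2,3] S\PP  lex  "river"
[0,3] S  >  k=2

[0,3] S   >
  [0,2] S/(S\PP)   >
    [0,1] "dog" : (S/(S\PP))/S
    [1,2] "ate" : S
  [2,3] "river" : S\PP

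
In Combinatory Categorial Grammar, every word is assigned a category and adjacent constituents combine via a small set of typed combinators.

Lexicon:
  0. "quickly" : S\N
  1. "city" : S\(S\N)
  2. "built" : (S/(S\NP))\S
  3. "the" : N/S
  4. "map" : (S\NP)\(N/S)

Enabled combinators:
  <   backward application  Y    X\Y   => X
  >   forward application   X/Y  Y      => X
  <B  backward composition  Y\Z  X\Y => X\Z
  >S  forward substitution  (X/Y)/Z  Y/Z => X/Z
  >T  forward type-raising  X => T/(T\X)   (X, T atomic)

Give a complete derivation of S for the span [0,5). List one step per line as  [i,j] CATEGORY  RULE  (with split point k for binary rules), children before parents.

[0,5] S   >
  [0,3] S/(S\NP)   <
    [0,2] S   <
      [0,1] "quickly" : S\N
      [1,2] "city" : S\(S\N)
    [2,3] "built" : (S/(S\NP))\S
  [3,5] S\NP   <
    [3,4] "the" : N/S
    [4,5] "map" : (S\NP)\(N/S)

[0,1] S\N  lex  "quickly"
[1,2] S\(S\N)  lex  "city"
[0,2] S  <  k=1
[2,3] (S/(S\NP))\S  lex  "built"
[0,3] S/(S\NP)  <  k=2
[3,4] N/S  lex  "the"
[4,5] (S\NP)\(N/S)  lex  "map"
[3,5] S\NP  <  k=4
[0,5] S  >  k=3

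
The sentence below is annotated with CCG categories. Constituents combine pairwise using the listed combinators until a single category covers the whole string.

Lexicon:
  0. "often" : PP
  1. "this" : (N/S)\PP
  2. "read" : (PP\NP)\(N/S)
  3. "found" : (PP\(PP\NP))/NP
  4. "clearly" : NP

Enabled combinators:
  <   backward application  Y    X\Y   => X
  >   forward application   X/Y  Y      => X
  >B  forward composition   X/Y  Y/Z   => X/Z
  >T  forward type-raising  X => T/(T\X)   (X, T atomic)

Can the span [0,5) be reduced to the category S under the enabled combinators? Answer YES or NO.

NO

PP (N/S)\PP (PP\NP)\(N/S) (PP\(PP\NP))/NP NP
CKY chart[0,5] = {N/(N\PP), NP/(NP\PP), PP, PP/(PP\PP), S/(S\PP)}; S ∉ chart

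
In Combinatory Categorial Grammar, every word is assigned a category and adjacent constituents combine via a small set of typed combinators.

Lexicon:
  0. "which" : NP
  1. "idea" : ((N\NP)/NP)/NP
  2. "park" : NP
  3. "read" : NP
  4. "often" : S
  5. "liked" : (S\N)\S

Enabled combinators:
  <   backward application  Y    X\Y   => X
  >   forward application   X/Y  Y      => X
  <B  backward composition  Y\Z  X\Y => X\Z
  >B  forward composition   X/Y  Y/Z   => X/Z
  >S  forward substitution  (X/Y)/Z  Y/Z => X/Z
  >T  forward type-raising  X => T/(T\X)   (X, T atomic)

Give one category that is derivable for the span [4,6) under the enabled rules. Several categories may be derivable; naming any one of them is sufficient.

[0,6] S   <
  [0,1] "which" : NP
  [1,6] S\NP   <B
    [1,4] N\NP   >
      [1,3] (N\NP)/NP   >
        [1,2] "idea" : ((N\NP)/NP)/NP
        [2,3] "park" : NP
      [3,4] "read" : NP
    [4,6] S\N   <
      [4,5] "often" : S
      [5,6] "liked" : (S\N)\S

S\N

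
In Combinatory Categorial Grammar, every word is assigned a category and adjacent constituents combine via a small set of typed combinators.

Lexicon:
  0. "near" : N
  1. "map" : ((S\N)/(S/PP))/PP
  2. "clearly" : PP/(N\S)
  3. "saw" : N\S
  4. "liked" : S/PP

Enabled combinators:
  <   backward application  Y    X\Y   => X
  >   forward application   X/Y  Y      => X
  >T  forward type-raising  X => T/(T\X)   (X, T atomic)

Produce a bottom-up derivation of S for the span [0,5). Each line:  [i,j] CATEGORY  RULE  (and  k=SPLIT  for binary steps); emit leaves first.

[0,1] N  lex  "near"
[1,2] ((S\N)/(S/PP))/PP  lex  "map"
[2,3] PP/(N\S)  lex  "clearly"
[3,4] N\S  lex  "saw"
[2,4] PP  >  k=3
[1,4] (S\N)/(S/PP)  >  k=2
[4,5] S/PP  lex  "liked"
[1,5] S\N  >  k=4
[0,5] S  <  k=1

[0,5] S   <
  [0,1] "near" : N
  [1,5] S\N   >
    [1,4] (S\N)/(S/PP)   >
      [1,2] "map" : ((S\N)/(S/PP))/PP
      [2,4] PP   >
        [2,3] "clearly" : PP/(N\S)
        [3,4] "saw" : N\S
    [4,5] "liked" : S/PP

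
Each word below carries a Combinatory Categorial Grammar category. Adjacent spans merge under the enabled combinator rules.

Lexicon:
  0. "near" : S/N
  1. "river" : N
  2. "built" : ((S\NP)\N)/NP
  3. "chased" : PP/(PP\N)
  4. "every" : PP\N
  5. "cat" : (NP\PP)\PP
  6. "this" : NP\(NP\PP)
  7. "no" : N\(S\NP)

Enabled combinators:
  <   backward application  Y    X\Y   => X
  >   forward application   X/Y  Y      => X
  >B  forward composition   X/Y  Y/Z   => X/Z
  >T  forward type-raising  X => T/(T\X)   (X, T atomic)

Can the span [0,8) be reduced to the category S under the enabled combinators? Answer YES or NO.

YES

[0,8] S   >
  [0,1] "near" : S/N
  [1,8] N   <
    [1,7] S\NP   <
      [1,2] "river" : N
      [2,7] (S\NP)\N   >
        [2,3] "built" : ((S\NP)\N)/NP
        [3,7] NP   <
          [3,6] NP\PP   <
            [3,5] PP   >
              [3,4] "chased" : PP/(PP\N)
              [4,5] "every" : PP\N
            [5,6] "cat" : (NP\PP)\PP
          [6,7] "this" : NP\(NP\PP)
    [7,8] "no" : N\(S\NP)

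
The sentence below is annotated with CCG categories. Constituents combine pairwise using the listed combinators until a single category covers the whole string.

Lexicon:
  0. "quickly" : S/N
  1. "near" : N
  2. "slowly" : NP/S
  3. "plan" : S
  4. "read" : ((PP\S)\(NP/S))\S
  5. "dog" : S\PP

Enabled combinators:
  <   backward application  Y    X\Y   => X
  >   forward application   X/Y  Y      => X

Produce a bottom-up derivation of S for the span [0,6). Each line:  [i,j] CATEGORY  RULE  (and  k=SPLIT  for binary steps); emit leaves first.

[0,6] S   <
  [0,5] PP   <
    [0,2] S   >
      [0,1] "quickly" : S/N
      [1,2] "near" : N
    [2,5] PP\S   <
      [2,3] "slowly" : NP/S
      [3,5] (PP\S)\(NP/S)   <
        [3,4] "plan" : S
        [4,5] "read" : ((PP\S)\(NP/S))\S
  [5,6] "dog" : S\PP

[0,1] S/N  lex  "quickly"
[1,2] N  lex  "near"
[0,2] S  >  k=1
[2,3] NP/S  lex  "slowly"
[3,4] S  lex  "plan"
[4,5] ((PP\S)\(NP/S))\S  lex  "read"
[3,5] (PP\S)\(NP/S)  <  k=4
[2,5] PP\S  <  k=3
[0,5] PP  <  k=2
[5,6] S\PP  lex  "dog"
[0,6] S  <  k=5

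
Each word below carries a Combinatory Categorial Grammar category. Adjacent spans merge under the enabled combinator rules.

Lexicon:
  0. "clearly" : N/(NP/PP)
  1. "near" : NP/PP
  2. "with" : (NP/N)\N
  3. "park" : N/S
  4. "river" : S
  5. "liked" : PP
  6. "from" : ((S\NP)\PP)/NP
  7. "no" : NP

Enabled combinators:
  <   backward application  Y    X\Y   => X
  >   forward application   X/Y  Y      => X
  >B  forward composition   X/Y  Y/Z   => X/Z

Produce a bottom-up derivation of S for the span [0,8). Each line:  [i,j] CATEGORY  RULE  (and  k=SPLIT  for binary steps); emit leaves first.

[0,1] N/(NP/PP)  lex  "clearly"
[1,2] NP/PP  lex  "near"
[0,2] N  >  k=1
[2,3] (NP/N)\N  lex  "with"
[0,3] NP/N  <  k=2
[3,4] N/S  lex  "park"
[4,5] S  lex  "river"
[3,5] N  >  k=4
[0,5] NP  >  k=3
[5,6] PP  lex  "liked"
[6,7] ((S\NP)\PP)/NP  lex  "from"
[7,8] NP  lex  "no"
[6,8] (S\NP)\PP  >  k=7
[5,8] S\NP  <  k=6
[0,8] S  <  k=5

[0,8] S   <
  [0,5] NP   >
    [0,3] NP/N   <
      [0,2] N   >
        [0,1] "clearly" : N/(NP/PP)
        [1,2] "near" : NP/PP
      [2,3] "with" : (NP/N)\N
    [3,5] N   >
      [3,4] "park" : N/S
      [4,5] "river" : S
  [5,8] S\NP   <
    [5,6] "liked" : PP
    [6,8] (S\NP)\PP   >
      [6,7] "from" : ((S\NP)\PP)/NP
      [7,8] "no" : NP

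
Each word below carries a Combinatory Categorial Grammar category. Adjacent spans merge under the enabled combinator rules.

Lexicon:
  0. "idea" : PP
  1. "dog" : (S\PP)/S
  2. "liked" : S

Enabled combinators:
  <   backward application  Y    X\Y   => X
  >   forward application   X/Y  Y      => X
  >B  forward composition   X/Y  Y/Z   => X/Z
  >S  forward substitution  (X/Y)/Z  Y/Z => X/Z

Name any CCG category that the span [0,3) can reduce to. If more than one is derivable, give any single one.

S

[0,3] S   <
  [0,1] "idea" : PP
  [1,3] S\PP   >
    [1,2] "dog" : (S\PP)/S
    [2,3] "liked" : S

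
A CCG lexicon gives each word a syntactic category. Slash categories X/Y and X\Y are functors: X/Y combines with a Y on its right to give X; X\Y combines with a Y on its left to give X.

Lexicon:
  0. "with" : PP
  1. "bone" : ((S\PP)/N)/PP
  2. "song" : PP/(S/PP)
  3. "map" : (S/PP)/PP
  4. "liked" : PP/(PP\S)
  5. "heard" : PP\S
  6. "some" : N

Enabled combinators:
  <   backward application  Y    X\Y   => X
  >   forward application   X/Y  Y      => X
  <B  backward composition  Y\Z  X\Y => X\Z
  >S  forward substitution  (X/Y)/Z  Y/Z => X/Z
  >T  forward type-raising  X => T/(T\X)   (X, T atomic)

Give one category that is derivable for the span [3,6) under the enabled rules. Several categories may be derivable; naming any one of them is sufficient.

S/PP

[0,7] S   <
  [0,1] "with" : PP
  [1,7] S\PP   >
    [1,6] (S\PP)/N   >
      [1,2] "bone" : ((S\PP)/N)/PP
      [2,6] PP   >
        [2,3] "song" : PP/(S/PP)
        [3,6] S/PP   >
          [3,4] "map" : (S/PP)/PP
          [4,6] PP   >
            [4,5] "liked" : PP/(PP\S)
            [5,6] "heard" : PP\S
    [6,7] "some" : N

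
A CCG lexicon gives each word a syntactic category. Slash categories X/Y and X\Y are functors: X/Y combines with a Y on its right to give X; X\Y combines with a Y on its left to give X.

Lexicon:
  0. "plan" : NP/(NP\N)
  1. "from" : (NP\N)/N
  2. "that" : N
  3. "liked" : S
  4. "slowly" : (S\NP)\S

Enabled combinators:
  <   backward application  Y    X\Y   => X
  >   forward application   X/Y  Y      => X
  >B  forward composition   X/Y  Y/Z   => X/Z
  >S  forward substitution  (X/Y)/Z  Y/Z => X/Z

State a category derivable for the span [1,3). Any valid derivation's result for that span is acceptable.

[0,5] S   <
  [0,3] NP   >
    [0,1] "plan" : NP/(NP\N)
    [1,3] NP\N   >
      [1,2] "from" : (NP\N)/N
      [2,3] "that" : N
  [3,5] S\NP   <
    [3,4] "liked" : S
    [4,5] "slowly" : (S\NP)\S

NP\N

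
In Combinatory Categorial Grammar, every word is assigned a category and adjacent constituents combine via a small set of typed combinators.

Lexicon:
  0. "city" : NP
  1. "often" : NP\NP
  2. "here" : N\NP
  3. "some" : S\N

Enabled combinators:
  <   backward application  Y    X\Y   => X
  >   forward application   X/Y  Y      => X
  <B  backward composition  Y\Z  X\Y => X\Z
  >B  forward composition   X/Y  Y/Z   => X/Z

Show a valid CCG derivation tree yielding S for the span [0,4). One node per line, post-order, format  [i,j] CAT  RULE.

[0,4] S   <
  [0,1] "city" : NP
  [1,4] S\NP   <B
    [1,3] N\NP   <B
      [1,2] "often" : NP\NP
      [2,3] "here" : N\NP
    [3,4] "some" : S\N

[0,1] NP  lex  "city"
[1,2] NP\NP  lex  "often"
[2,3] N\NP  lex  "here"
[1,3] N\NP  <B  k=2
[3,4] S\N  lex  "some"
[1,4] S\NP  <B  k=3
[0,4] S  <  k=1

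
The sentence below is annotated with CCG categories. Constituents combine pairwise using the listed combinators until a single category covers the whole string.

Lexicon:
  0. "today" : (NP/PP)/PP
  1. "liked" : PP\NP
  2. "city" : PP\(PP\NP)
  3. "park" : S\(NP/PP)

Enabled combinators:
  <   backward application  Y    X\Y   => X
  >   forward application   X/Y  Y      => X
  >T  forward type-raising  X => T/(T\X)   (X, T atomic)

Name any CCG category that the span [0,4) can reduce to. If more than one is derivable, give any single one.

S

[0,4] S   <
  [0,3] NP/PP   >
    [0,1] "today" : (NP/PP)/PP
    [1,3] PP   <
      [1,2] "liked" : PP\NP
      [2,3] "city" : PP\(PP\NP)
  [3,4] "park" : S\(NP/PP)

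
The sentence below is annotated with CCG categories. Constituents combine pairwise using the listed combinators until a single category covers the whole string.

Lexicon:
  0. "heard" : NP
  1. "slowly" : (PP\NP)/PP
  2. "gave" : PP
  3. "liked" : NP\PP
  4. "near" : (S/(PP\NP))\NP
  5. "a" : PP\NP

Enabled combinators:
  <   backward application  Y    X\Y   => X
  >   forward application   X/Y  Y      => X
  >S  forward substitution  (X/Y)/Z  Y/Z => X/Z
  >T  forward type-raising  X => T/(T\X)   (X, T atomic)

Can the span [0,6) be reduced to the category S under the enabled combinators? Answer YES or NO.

YES

[0,6] S   >
  [0,5] S/(PP\NP)   <
    [0,4] NP   <
      [0,3] PP   >
        [0,1] PP/(PP\NP)   >T
          [0,1] "heard" : NP
        [1,3] PP\NP   >
          [1,2] "slowly" : (PP\NP)/PP
          [2,3] "gave" : PP
      [3,4] "liked" : NP\PP
    [4,5] "near" : (S/(PP\NP))\NP
  [5,6] "a" : PP\NP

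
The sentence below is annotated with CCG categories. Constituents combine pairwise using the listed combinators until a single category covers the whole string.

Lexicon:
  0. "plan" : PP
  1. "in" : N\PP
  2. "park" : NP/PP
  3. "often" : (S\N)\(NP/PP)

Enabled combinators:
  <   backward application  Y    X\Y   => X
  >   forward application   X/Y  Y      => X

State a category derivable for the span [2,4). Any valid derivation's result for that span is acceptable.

[0,4] S   <
  [0,2] N   <
    [0,1] "plan" : PP
    [1,2] "in" : N\PP
  [2,4] S\N   <
    [2,3] "park" : NP/PP
    [3,4] "often" : (S\N)\(NP/PP)

S\N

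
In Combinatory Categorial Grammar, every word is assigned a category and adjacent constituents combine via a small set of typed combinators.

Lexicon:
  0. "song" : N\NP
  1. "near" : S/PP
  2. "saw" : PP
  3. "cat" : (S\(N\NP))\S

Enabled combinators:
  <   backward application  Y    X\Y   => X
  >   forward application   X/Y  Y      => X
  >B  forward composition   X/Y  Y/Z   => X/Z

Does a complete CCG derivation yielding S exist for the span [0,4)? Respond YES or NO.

[0,4] S   <
  [0,1] "song" : N\NP
  [1,4] S\(N\NP)   <
    [1,3] S   >
      [1,2] "near" : S/PP
      [2,3] "saw" : PP
    [3,4] "cat" : (S\(N\NP))\S

YES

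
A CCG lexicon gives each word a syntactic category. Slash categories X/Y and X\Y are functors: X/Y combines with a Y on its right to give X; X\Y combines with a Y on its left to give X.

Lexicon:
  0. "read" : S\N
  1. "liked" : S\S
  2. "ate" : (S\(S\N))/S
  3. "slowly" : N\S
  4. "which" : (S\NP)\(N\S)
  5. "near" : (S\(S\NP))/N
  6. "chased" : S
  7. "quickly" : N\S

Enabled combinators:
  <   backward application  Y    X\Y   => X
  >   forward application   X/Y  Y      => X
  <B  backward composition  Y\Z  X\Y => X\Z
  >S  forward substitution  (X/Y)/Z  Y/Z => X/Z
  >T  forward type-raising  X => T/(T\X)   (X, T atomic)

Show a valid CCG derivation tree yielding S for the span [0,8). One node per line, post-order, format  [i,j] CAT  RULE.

[0,1] S\N  lex  "read"
[1,2] S\S  lex  "liked"
[0,2] S\N  <B  k=1
[2,3] (S\(S\N))/S  lex  "ate"
[3,4] N\S  lex  "slowly"
[4,5] (S\NP)\(N\S)  lex  "which"
[3,5] S\NP  <  k=4
[5,6] (S\(S\NP))/N  lex  "near"
[6,7] S  lex  "chased"
[7,8] N\S  lex  "quickly"
[6,8] N  <  k=7
[5,8] S\(S\NP)  >  k=6
[3,8] S  <  k=5
[2,8] S\(S\N)  >  k=3
[0,8] S  <  k=2

[0,8] S   <
  [0,2] S\N   <B
    [0,1] "read" : S\N
    [1,2] "liked" : S\S
  [2,8] S\(S\N)   >
    [2,3] "ate" : (S\(S\N))/S
    [3,8] S   <
      [3,5] S\NP   <
        [3,4] "slowly" : N\S
        [4,5] "which" : (S\NP)\(N\S)
      [5,8] S\(S\NP)   >
        [5,6] "near" : (S\(S\NP))/N
        [6,8] N   <
          [6,7] "chased" : S
          [7,8] "quickly" : N\S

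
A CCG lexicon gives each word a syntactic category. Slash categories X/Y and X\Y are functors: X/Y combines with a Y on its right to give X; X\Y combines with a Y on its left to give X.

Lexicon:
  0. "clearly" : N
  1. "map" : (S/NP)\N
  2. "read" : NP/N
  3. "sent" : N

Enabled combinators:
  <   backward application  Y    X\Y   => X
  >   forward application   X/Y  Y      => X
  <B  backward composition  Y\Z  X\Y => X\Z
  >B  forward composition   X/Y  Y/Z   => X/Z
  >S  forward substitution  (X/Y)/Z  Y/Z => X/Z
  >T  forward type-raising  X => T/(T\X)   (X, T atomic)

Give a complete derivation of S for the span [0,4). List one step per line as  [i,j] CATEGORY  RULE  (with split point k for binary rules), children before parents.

[0,1] N  lex  "clearly"
[1,2] (S/NP)\N  lex  "map"
[0,2] S/NP  <  k=1
[2,3] NP/N  lex  "read"
[3,4] N  lex  "sent"
[2,4] NP  >  k=3
[0,4] S  >  k=2

[0,4] S   >
  [0,2] S/NP   <
    [0,1] "clearly" : N
    [1,2] "map" : (S/NP)\N
  [2,4] NP   >
    [2,3] "read" : NP/N
    [3,4] "sent" : N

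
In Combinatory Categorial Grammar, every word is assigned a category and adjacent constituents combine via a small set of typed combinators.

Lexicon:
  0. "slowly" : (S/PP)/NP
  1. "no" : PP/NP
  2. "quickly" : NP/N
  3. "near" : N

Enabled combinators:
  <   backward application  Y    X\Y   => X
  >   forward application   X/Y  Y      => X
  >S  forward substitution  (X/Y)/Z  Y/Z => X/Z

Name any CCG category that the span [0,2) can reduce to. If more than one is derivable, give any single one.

S/NP

[0,4] S   >
  [0,2] S/NP   >S
    [0,1] "slowly" : (S/PP)/NP
    [1,2] "no" : PP/NP
  [2,4] NP   >
    [2,3] "quickly" : NP/N
    [3,4] "near" : N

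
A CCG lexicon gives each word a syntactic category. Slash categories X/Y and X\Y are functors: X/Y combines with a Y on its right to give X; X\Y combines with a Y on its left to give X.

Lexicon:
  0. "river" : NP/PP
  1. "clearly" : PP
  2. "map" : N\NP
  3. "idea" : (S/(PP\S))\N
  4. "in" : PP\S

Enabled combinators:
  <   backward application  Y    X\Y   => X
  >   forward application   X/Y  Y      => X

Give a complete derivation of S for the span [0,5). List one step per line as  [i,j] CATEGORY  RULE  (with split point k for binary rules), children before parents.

[0,1] NP/PP  lex  "river"
[1,2] PP  lex  "clearly"
[0,2] NP  >  k=1
[2,3] N\NP  lex  "map"
[0,3] N  <  k=2
[3,4] (S/(PP\S))\N  lex  "idea"
[0,4] S/(PP\S)  <  k=3
[4,5] PP\S  lex  "in"
[0,5] S  >  k=4

[0,5] S   >
  [0,4] S/(PP\S)   <
    [0,3] N   <
      [0,2] NP   >
        [0,1] "river" : NP/PP
        [1,2] "clearly" : PP
      [2,3] "map" : N\NP
    [3,4] "idea" : (S/(PP\S))\N
  [4,5] "in" : PP\S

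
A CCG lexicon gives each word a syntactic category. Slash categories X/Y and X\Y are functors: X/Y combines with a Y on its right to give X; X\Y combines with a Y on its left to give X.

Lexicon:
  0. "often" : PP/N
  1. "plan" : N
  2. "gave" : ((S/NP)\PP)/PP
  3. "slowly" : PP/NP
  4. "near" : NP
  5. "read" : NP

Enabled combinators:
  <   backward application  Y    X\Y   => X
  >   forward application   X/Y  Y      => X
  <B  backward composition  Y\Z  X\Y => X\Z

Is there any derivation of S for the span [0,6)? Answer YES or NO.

YES

[0,6] S   >
  [0,5] S/NP   <
    [0,2] PP   >
      [0,1] "often" : PP/N
      [1,2] "plan" : N
    [2,5] (S/NP)\PP   >
      [2,3] "gave" : ((S/NP)\PP)/PP
      [3,5] PP   >
        [3,4] "slowly" : PP/NP
        [4,5] "near" : NP
  [5,6] "read" : NP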